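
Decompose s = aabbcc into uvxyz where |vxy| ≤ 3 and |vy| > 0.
u='aa', v='b', x='b', y='c', z='c'

For s = aabbcc with pumping length p = 3:

One valid decomposition:
- u = 'aa'
- v = 'b'
- x = 'b'
- y = 'c'
- z = 'c'

Verification:
- uvxyz = 'aa' + 'b' + 'b' + 'c' + 'c' = aabbcc ✓
- |vxy| = |'bbc'| = 3 ≤ 3 ✓
- |vy| = |'bc'| = 2 > 0 ✓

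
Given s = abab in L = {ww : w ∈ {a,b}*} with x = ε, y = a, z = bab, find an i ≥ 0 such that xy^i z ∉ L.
i = 3

xy³z = ε · aaa · bab = aaabab; aaabab has length 6; its halves are aaa and bab, which differ, so it is not in L.
(Other choices also work, e.g. i = 0, 2; only i = 1 is guaranteed to stay in L since xy¹z = s.)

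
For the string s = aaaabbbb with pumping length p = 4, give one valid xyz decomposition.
x = '', y = 'a', z = 'aaabbbb'

For s = aaaabbbb and p = 4, one valid decomposition is:
- x = '' (length 0)
- y = 'a' (length 1)
- z = 'aaabbbb' (length 7)

Verification:
- xyz = '' + 'a' + 'aaabbbb' = aaaabbbb ✓
- |xy| = 1 ≤ 4 ✓
- |y| = 1 > 0 ✓

All pumping lemma constraints are satisfied.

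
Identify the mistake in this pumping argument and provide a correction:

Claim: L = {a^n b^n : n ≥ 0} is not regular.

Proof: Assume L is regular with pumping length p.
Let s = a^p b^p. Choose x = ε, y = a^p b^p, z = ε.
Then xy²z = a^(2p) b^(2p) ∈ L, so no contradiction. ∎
Error: The decomposition violates |xy| ≤ p. With y = a^p b^p, |xy| = |y| = 2p > p. (The proof also miscomputes xy²z, which would be a^p b^p a^p b^p rather than a^(2p) b^(2p), and it wrongly treats one harmless decomposition as settling the matter — the prover does not get to choose the decomposition.)

Correction: The pumping lemma requires |xy| ≤ p, and the argument must handle every decomposition satisfying |xy| ≤ p, |y| ≥ 1. Since s starts with p a's, any such y consists only of a's, say y = a^k with k ≥ 1. Then xy²z = a^(p+k) b^p has unequal numbers of a's and b's, so xy²z ∉ L — the required contradiction.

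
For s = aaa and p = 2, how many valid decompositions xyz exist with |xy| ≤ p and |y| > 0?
3

For s = 'aaa' with pumping length p = 2:

Constraints: |xy| ≤ 2, |y| > 0

Valid decompositions (|xy| ≤ p, |y| ≥ 1):
  • x='', y='a', z='aa'
  • x='a', y='a', z='a'
  • x='', y='aa', z='a'

Total count: 3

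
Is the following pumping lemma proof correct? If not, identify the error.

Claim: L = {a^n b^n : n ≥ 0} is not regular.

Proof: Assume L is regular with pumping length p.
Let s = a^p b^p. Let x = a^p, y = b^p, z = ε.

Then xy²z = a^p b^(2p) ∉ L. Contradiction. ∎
The proof is INCORRECT.

Error: The decomposition violates |xy| ≤ p.
With x = a^p and y = b^p, we have |xy| = 2p > p.
The pumping lemma requires |xy| ≤ p, so y must be within the first p characters.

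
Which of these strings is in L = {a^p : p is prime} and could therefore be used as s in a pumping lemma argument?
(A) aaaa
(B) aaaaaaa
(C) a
(B) aaaaaaa

The pumping lemma is applied to a string s that lies in L, so first check membership of each option:
- (A) aaaa has length 4 = 2 × 2, which is not prime, so it is not in L ✗
- (B) aaaaaaa has length 7, which is prime, so it is in L ✓
- (C) a has length 1, which is not prime, so it is not in L ✗

Only (B) aaaaaaa is in L, so it is the only candidate that could play the role of s.
(In a complete proof one picks s in terms of the pumping length p so that |s| ≥ p is guaranteed; a fixed string like aaaaaaa illustrates the shape of such an s.)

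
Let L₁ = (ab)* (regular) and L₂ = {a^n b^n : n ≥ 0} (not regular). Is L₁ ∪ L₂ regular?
No — L₁ ∪ L₂ is not regular.

Let U = (ab)* ∪ {a^n b^n}. If U were regular, then U ∩ aa*bb* would be regular (closure under intersection with a regular language). But (ab)* ∩ aa*bb* = {ab} and {a^n b^n} ∩ aa*bb* = {a^n b^n : n ≥ 1}, so U ∩ aa*bb* = {a^n b^n : n ≥ 1}, which is not regular. Hence U is not regular.

Note that the bare facts "L₁ regular, L₂ non-regular" do not settle the question by themselves: the closure of regular languages under ∪, ∩, complement and difference applies only when BOTH operands are regular. With a non-regular operand the result can come out regular or non-regular depending on the specific languages, so one has to work out L₁ ∪ L₂ for this particular pair, as above.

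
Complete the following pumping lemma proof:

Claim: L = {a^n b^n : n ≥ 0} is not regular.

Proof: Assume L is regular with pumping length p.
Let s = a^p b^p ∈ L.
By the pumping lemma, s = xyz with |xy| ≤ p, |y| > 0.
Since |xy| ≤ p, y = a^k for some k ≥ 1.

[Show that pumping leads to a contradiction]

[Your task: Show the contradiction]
Consider xy²z = a^(p+k) b^p.

Since k ≥ 1, we have p + k > p.
So xy²z has more a's than b's: (p+k) a's vs p b's.
This means xy²z ∉ L because a^n b^n requires equal counts.

This contradicts the pumping lemma which states xy²z ∈ L.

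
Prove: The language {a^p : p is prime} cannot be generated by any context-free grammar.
Assume for contradiction that L is context-free, and let p ≥ 1 be the pumping length given by the pumping lemma for CFLs.
Choose a prime q with q ≥ p and let s = a^q. Then s ∈ L and |s| = q ≥ p.
By the CFL pumping lemma, s = uvxyz for some u, v, x, y, z with |vxy| ≤ p, |vy| ≥ 1, and uv^i xy^i z ∈ L for every i ≥ 0.
All symbols are a's, so only lengths matter: let k = |vy|, with 1 ≤ k ≤ p. Then |uv^i xy^i z| = q + (i − 1)k.

Take i = q + 1: the length is q + qk = q(k + 1).
Both factors satisfy q ≥ 2 and k + 1 ≥ 2, so q(k + 1) is composite and uv^(q+1) xy^(q+1) z ∉ L.

This contradicts the CFL pumping lemma, which requires uv^i xy^i z ∈ L for all i ≥ 0.
Hence L = {a^p : p is prime} is not context-free. ∎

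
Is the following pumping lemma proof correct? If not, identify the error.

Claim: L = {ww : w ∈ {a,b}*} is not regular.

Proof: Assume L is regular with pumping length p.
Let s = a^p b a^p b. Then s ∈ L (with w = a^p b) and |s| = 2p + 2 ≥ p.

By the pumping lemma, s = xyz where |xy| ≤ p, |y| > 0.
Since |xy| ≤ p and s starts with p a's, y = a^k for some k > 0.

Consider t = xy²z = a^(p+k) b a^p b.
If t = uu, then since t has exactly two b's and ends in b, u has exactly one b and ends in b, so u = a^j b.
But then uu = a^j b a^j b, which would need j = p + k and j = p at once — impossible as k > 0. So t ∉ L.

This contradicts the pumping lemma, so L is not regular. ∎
The proof is correct.

This proof is valid because:
1. s = a^p b a^p b is in L and is chosen in terms of p, so |s| ≥ p holds for every p
2. The decomposition analysis is correct: |xy| ≤ p forces y to lie inside the leading a's
3. The contradiction is valid: the argument shows a^(p+k) b a^p b cannot be split into two equal halves
4. The conclusion follows logically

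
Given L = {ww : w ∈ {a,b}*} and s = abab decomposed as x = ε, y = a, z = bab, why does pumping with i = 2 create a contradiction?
xy²z = aabab ∉ L

Pumping with i = 2 replaces y = a by y² = aa:
- Original: s = xyz = abab; abab splits into halves ab · ab, which are equal, so it is in L (w = ab)
- Pumped: xy²z = ε · aa · bab = aabab
- aabab has odd length 5, so it cannot be written as ww and is not in L

The pumping lemma would require xy²z ∈ L, so this decomposition yields a contradiction.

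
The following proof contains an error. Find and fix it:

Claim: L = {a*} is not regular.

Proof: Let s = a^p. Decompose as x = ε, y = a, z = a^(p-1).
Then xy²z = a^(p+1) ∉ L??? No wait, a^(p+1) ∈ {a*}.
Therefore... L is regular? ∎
Error: The proof attempts to show a*  is not regular, but a* IS regular!

Correction: a* is a regular language (recognized by a simple DFA with one accepting state and self-loop on 'a'). The pumping lemma can only prove non-regularity, not regularity. For regular languages, pumping always works.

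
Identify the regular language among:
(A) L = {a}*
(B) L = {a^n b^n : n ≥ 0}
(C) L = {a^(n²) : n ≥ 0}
(A) {a}*

(A) L = {a}* is regular.

This can be recognized by a finite automaton (DFA/NFA).
Regular expressions like {a}* define regular languages.

The other choices are not regular:
- {a^n b^n : n ≥ 0}: After pumping, the number of a's and b's become unequal
- {a^(n²) : n ≥ 0}: After pumping, length is no longer a perfect square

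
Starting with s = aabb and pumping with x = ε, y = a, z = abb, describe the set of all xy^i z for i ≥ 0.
{xy^i z : i ≥ 0} = {a^(i+1) b^2 : i ≥ 0} = {abb, aabb, aaabb, ...}

With x = ε, y = a, z = abb: Starting with aabb and pumping the first 'a' (z = abb keeps the second 'a'), we get strings with i+1 a's followed by 2 b's for i = 0, 1, 2, ...; note bb is not produced because z always contributes one a.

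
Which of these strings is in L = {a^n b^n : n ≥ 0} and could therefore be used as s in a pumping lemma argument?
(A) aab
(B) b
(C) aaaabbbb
(C) aaaabbbb

The pumping lemma is applied to a string s that lies in L, so first check membership of each option:
- (A) aab has 2 a's and 1 b's; 2 ≠ 1, so it is not in L ✗
- (B) b has 0 a's and 1 b's; 0 ≠ 1, so it is not in L ✗
- (C) aaaabbbb = a^4 b^4 has equal counts (4 = 4), so it is in L ✓

Only (C) aaaabbbb is in L, so it is the only candidate that could play the role of s.
(In a complete proof one picks s in terms of the pumping length p so that |s| ≥ p is guaranteed; a fixed string like aaaabbbb illustrates the shape of such an s.)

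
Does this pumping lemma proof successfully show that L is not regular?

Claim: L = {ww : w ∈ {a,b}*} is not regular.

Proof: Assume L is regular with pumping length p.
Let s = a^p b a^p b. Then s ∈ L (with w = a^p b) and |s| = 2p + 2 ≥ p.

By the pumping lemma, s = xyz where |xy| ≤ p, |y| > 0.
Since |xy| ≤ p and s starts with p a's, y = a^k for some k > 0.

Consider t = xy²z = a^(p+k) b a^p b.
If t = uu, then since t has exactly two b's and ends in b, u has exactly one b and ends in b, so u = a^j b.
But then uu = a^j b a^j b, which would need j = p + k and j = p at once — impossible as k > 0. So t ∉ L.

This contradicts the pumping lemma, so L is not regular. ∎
The proof is correct.

This proof is valid because:
1. s = a^p b a^p b is in L and is chosen in terms of p, so |s| ≥ p holds for every p
2. The decomposition analysis is correct: |xy| ≤ p forces y to lie inside the leading a's
3. The contradiction is valid: the argument shows a^(p+k) b a^p b cannot be split into two equal halves
4. The conclusion follows logically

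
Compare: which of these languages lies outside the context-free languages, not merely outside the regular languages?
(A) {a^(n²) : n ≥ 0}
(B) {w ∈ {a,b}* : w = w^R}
(A) {a^(n²) : n ≥ 0}

(A) {a^(n²) : n ≥ 0} requires the CFL pumping lemma.

- {w ∈ {a,b}* : w = w^R} is context-free (but not regular)
  • Can be shown non-regular with the regular pumping lemma
  • After pumping, the string is no longer symmetric

- {a^(n²) : n ≥ 0} is NOT context-free
  • Requires the CFL pumping lemma to prove
  • Gaps between squares grow unboundedly

The CFL pumping lemma is "stronger" in that it can prove non-membership
in the larger class of context-free languages.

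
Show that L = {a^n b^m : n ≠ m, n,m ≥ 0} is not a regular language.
Assume for contradiction that L is regular, and let p ≥ 1 be the pumping length given by the pumping lemma.
Choose s = a^p b^(p + p!). Then s ∈ L because p ≠ p + p! (as p! ≥ 1), and |s| ≥ p.
By the pumping lemma, s = xyz for some x, y, z with |xy| ≤ p, |y| ≥ 1, and xy^i z ∈ L for every i ≥ 0.
Since |xy| ≤ p and the first p symbols of s are all a's, y = a^k for some k with 1 ≤ k ≤ p.
For every i ≥ 0, xy^i z = a^(p + (i − 1)k) b^(p + p!).

Because 1 ≤ k ≤ p, k divides p!. Let t = p!/k (a positive integer) and take i = t + 1.
Then the number of a's is p + tk = p + p!, which equals the number of b's.
So xy^(t+1) z = a^(p + p!) b^(p + p!) has equally many a's and b's and is NOT in L.

This contradicts the pumping lemma, which requires xy^i z ∈ L for all i ≥ 0.
Hence L = {a^n b^m : n ≠ m, n,m ≥ 0} is not regular. ∎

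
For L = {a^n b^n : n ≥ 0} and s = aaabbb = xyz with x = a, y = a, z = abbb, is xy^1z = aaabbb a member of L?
Yes

xy¹z = a · a · abbb = aaabbb.
aaabbb = a^3 b^3 has equal counts (3 = 3), so it is in L.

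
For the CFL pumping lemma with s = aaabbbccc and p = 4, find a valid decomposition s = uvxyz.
u='aa', v='a', x='bb', y='b', z='ccc'

For s = aaabbbccc with pumping length p = 4:

One valid decomposition:
- u = 'aa'
- v = 'a'
- x = 'bb'
- y = 'b'
- z = 'ccc'

Verification:
- uvxyz = 'aa' + 'a' + 'bb' + 'b' + 'ccc' = aaabbbccc ✓
- |vxy| = |'abbb'| = 4 ≤ 4 ✓
- |vy| = |'ab'| = 2 > 0 ✓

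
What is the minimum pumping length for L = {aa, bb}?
p = 3

For a finite language L, the pumping lemma holds vacuously if p > max|s| for s ∈ L.

The longest string in L = {aa, bb} has length 2.
If p = 3, then no string s ∈ L has |s| ≥ p, so the condition is vacuously true.

The minimum pumping length is p = 3.

Why no smaller p works: for any p ≤ 2, the longest string s ∈ L has |s| = 2 ≥ p, so it would
have to be pumpable; but pumping up (i = 2, 3, ...) produces ever longer strings, which cannot all lie in the
finite language L. So the pumping property fails for every p ≤ 2.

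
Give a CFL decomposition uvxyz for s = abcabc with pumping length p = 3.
u='ab', v='c', x='a', y='b', z='c'

For s = abcabc with pumping length p = 3:

One valid decomposition:
- u = 'ab'
- v = 'c'
- x = 'a'
- y = 'b'
- z = 'c'

Verification:
- uvxyz = 'ab' + 'c' + 'a' + 'b' + 'c' = abcabc ✓
- |vxy| = |'cab'| = 3 ≤ 3 ✓
- |vy| = |'cb'| = 2 > 0 ✓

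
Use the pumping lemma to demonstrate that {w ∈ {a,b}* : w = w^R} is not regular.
Assume for contradiction that L is regular, and let p ≥ 1 be the pumping length given by the pumping lemma.
Choose s = a^p b a^p. Then s ∈ L (it reads the same in both directions) and |s| = 2p + 1 ≥ p.
By the pumping lemma, s = xyz for some x, y, z with |xy| ≤ p, |y| ≥ 1, and xy^i z ∈ L for every i ≥ 0.
Since |xy| ≤ p and the first p symbols of s are all a's, y = a^k for some k with 1 ≤ k ≤ p.

Take i = 2: xy²z = a^(p + k) b a^p.
Its reversal is a^p b a^(p + k). These differ because the block of a's before the unique b has length p + k in one and p in the other, and p + k ≠ p since k ≥ 1. So xy²z is not a palindrome, i.e. xy²z ∉ L.

This contradicts the pumping lemma, which requires xy^i z ∈ L for all i ≥ 0.
Hence L = {w ∈ {a,b}* : w = w^R} is not regular. ∎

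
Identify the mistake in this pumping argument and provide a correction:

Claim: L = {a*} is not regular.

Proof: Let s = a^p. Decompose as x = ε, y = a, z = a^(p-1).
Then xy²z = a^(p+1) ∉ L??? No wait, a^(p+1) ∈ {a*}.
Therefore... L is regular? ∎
Error: The proof attempts to show a*  is not regular, but a* IS regular!

Correction: a* is a regular language (recognized by a simple DFA with one accepting state and self-loop on 'a'). The pumping lemma can only prove non-regularity, not regularity. For regular languages, pumping always works.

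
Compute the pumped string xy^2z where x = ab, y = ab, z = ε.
ababab

Given x = 'ab', y = 'ab', z = '' and i = 2:

xy^2z = x + y·y·...·y (2 times) + z
       = 'ab' + 'ab'^2 + ''
       = 'ab' + 'abab' + ''
       = 'ababab'

The pumped string is 'ababab' with length 6.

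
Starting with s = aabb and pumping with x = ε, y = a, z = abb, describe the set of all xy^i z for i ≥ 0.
{xy^i z : i ≥ 0} = {a^(i+1) b^2 : i ≥ 0} = {abb, aabb, aaabb, ...}

With x = ε, y = a, z = abb: Starting with aabb and pumping the first 'a' (z = abb keeps the second 'a'), we get strings with i+1 a's followed by 2 b's for i = 0, 1, 2, ...; note bb is not produced because z always contributes one a.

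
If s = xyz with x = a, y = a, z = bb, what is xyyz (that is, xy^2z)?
aaabb

Given x = 'a', y = 'a', z = 'bb' and i = 2:

xy^2z = x + y·y·...·y (2 times) + z
       = 'a' + 'a'^2 + 'bb'
       = 'a' + 'aa' + 'bb'
       = 'aaabb'

The pumped string is 'aaabb' with length 5.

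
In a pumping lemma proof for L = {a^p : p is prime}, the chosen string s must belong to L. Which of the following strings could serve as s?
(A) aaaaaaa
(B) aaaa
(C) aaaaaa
(A) aaaaaaa

The pumping lemma is applied to a string s that lies in L, so first check membership of each option:
- (A) aaaaaaa has length 7, which is prime, so it is in L ✓
- (B) aaaa has length 4 = 2 × 2, which is not prime, so it is not in L ✗
- (C) aaaaaa has length 6 = 2 × 3, which is not prime, so it is not in L ✗

Only (A) aaaaaaa is in L, so it is the only candidate that could play the role of s.
(In a complete proof one picks s in terms of the pumping length p so that |s| ≥ p is guaranteed; a fixed string like aaaaaaa illustrates the shape of such an s.)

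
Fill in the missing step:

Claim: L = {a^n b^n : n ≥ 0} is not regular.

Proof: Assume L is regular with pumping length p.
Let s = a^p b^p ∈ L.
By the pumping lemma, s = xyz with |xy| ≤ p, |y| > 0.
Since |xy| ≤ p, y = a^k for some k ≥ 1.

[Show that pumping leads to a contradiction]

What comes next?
Consider xy²z = a^(p+k) b^p.

Since k ≥ 1, we have p + k > p.
So xy²z has more a's than b's: (p+k) a's vs p b's.
This means xy²z ∉ L because a^n b^n requires equal counts.

This contradicts the pumping lemma which states xy²z ∈ L.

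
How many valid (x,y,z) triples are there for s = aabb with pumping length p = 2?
3

For s = 'aabb' with pumping length p = 2:

Constraints: |xy| ≤ 2, |y| > 0

Valid decompositions (|xy| ≤ p, |y| ≥ 1):
  • x='', y='a', z='abb'
  • x='a', y='a', z='bb'
  • x='', y='aa', z='bb'

Total count: 3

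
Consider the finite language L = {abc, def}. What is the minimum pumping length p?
p = 4

For a finite language L, the pumping lemma holds vacuously if p > max|s| for s ∈ L.

The longest string in L = {abc, def} has length 3.
If p = 4, then no string s ∈ L has |s| ≥ p, so the condition is vacuously true.

The minimum pumping length is p = 4.

Why no smaller p works: for any p ≤ 3, the longest string s ∈ L has |s| = 3 ≥ p, so it would
have to be pumpable; but pumping up (i = 2, 3, ...) produces ever longer strings, which cannot all lie in the
finite language L. So the pumping property fails for every p ≤ 3.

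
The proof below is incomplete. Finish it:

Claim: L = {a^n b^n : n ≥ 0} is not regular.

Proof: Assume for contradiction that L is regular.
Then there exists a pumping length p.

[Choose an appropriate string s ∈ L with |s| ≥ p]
s = a^p b^p

This string is in L (has equal a's and b's) and has length 2p ≥ p.
Any decomposition xyz with |xy| ≤ p means y consists only of a's,
so pumping will unbalance the counts.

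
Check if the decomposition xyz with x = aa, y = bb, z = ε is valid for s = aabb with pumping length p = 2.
Violated: |xy| ≤ p

The decomposition x = aa, y = bb, z = ε for s = aabb with p = 2
violates the constraint: |xy| ≤ p

|xy| = |aabb| = 4 > 2 = p. The decomposition puts too many characters in xy.

Pumping lemma constraints:
1. xyz = s (decomposition is valid)
2. |xy| ≤ p
3. |y| > 0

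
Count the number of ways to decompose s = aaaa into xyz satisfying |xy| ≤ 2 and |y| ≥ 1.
3

For s = 'aaaa' with pumping length p = 2:

Constraints: |xy| ≤ 2, |y| > 0

Valid decompositions (|xy| ≤ p, |y| ≥ 1):
  • x='', y='a', z='aaa'
  • x='a', y='a', z='aa'
  • x='', y='aa', z='aa'

Total count: 3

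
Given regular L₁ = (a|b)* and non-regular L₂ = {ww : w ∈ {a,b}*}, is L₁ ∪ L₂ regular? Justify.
Yes — L₁ ∪ L₂ is regular.

{ww} ⊆ (a|b)*, so L₁ ∪ L₂ = (a|b)*, which is regular.

Note that the bare facts "L₁ regular, L₂ non-regular" do not settle the question by themselves: the closure of regular languages under ∪, ∩, complement and difference applies only when BOTH operands are regular. With a non-regular operand the result can come out regular or non-regular depending on the specific languages, so one has to work out L₁ ∪ L₂ for this particular pair, as above.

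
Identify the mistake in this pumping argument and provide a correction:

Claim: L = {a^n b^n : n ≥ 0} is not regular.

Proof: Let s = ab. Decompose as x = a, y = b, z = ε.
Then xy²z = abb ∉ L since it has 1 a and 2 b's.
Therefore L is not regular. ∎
Error: The string s = ab might be shorter than the pumping length p.

Correction: Choose s = a^p b^p to ensure |s| ≥ p. Also, the decomposition is wrong: with |xy| ≤ p, y cannot include b's when s starts with p a's.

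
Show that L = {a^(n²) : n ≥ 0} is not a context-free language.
Assume for contradiction that L is context-free, and let p ≥ 1 be the pumping length given by the pumping lemma for CFLs.
Choose s = a^(p²). Then s ∈ L and |s| = p² ≥ p.
By the CFL pumping lemma, s = uvxyz for some u, v, x, y, z with |vxy| ≤ p, |vy| ≥ 1, and uv^i xy^i z ∈ L for every i ≥ 0.
All symbols are a's, so only lengths matter: let k = |vy|, with 1 ≤ k ≤ |vxy| ≤ p.

Take i = 2: |uv²xy²z| = p² + k, and p² < p² + k ≤ p² + p < (p + 1)².
So the length lies strictly between consecutive squares and is not a perfect square; uv²xy²z ∉ L.

This contradicts the CFL pumping lemma, which requires uv^i xy^i z ∈ L for all i ≥ 0.
Hence L = {a^(n²) : n ≥ 0} is not context-free. ∎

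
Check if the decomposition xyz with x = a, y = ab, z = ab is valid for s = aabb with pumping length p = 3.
Violated: xyz = s

The decomposition x = a, y = ab, z = ab for s = aabb with p = 3
violates the constraint: xyz = s

xyz = 'a' + 'ab' + 'ab' = 'aabab' ≠ 'aabb' = s. The decomposition doesn't reconstruct s.

Pumping lemma constraints:
1. xyz = s (decomposition is valid)
2. |xy| ≤ p
3. |y| > 0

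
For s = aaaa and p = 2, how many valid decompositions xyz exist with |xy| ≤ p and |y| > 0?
3

For s = 'aaaa' with pumping length p = 2:

Constraints: |xy| ≤ 2, |y| > 0

Valid decompositions (|xy| ≤ p, |y| ≥ 1):
  • x='', y='a', z='aaa'
  • x='a', y='a', z='aa'
  • x='', y='aa', z='aa'

Total count: 3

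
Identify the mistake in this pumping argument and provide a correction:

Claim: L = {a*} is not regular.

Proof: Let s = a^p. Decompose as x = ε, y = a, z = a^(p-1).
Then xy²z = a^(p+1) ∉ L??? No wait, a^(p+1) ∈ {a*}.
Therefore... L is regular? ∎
Error: The proof attempts to show a*  is not regular, but a* IS regular!

Correction: a* is a regular language (recognized by a simple DFA with one accepting state and self-loop on 'a'). The pumping lemma can only prove non-regularity, not regularity. For regular languages, pumping always works.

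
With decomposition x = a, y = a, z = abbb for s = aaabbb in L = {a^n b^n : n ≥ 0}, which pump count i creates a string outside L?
i = 0

xy⁰z = a · ε · abbb = aabbb; aabbb has 2 a's and 3 b's; 2 ≠ 3, so it is not in L.
(Other choices also work, e.g. i = 2, 3; only i = 1 is guaranteed to stay in L since xy¹z = s.)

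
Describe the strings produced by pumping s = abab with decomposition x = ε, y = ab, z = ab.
{xy^i z : i ≥ 0} = {(ab)^(i+1) : i ≥ 0} = {ab, abab, ababab, ...}

With x = ε, y = ab, z = ab: Pumping 'ab' gives strings of alternating a's and b's.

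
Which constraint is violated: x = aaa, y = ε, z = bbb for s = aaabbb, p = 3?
Violated: |y| > 0

The decomposition x = aaa, y = ε, z = bbb for s = aaabbb with p = 3
violates the constraint: |y| > 0

|y| = 0, but the pumping lemma requires |y| > 0 (y must be non-empty).

Pumping lemma constraints:
1. xyz = s (decomposition is valid)
2. |xy| ≤ p
3. |y| > 0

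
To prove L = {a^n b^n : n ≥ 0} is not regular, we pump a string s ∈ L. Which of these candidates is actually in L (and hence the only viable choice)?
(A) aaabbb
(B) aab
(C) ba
(A) aaabbb

The pumping lemma is applied to a string s that lies in L, so first check membership of each option:
- (A) aaabbb = a^3 b^3 has equal counts (3 = 3), so it is in L ✓
- (B) aab has 2 a's and 1 b's; 2 ≠ 1, so it is not in L ✗
- (C) ba has an a after a b, so it is not of the form a^n b^n and is not in L ✗

Only (A) aaabbb is in L, so it is the only candidate that could play the role of s.
(In a complete proof one picks s in terms of the pumping length p so that |s| ≥ p is guaranteed; a fixed string like aaabbb illustrates the shape of such an s.)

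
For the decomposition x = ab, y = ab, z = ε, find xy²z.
ababab

Given x = 'ab', y = 'ab', z = '' and i = 2:

xy^2z = x + y·y·...·y (2 times) + z
       = 'ab' + 'ab'^2 + ''
       = 'ab' + 'abab' + ''
       = 'ababab'

The pumped string is 'ababab' with length 6.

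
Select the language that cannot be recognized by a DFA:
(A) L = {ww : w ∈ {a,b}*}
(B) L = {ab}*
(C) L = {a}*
(A) {ww : w ∈ {a,b}*}

(A) L = {ww : w ∈ {a,b}*} is NOT regular.

The pumping lemma can be used to prove this:
After pumping, the two halves no longer match

The other languages are regular because they can be recognized by finite automata.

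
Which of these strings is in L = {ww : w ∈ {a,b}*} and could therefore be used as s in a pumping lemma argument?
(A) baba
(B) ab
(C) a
(A) baba

The pumping lemma is applied to a string s that lies in L, so first check membership of each option:
- (A) baba splits into halves ba · ba, which are equal, so it is in L (w = ba) ✓
- (B) ab has length 2; its halves are a and b, which differ, so it is not in L ✗
- (C) a has odd length 1, so it cannot be written as ww and is not in L ✗

Only (A) baba is in L, so it is the only candidate that could play the role of s.
(In a complete proof one picks s in terms of the pumping length p so that |s| ≥ p is guaranteed; a fixed string like baba illustrates the shape of such an s.)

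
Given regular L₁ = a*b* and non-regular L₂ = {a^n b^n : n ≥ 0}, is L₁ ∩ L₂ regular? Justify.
No — L₁ ∩ L₂ is not regular.

Every string a^n b^n already lies in a*b*, so L₁ ∩ L₂ = {a^n b^n : n ≥ 0} = L₂ itself, which is the standard non-regular language (pump s = a^p b^p).

Note that the bare facts "L₁ regular, L₂ non-regular" do not settle the question by themselves: the closure of regular languages under ∪, ∩, complement and difference applies only when BOTH operands are regular. With a non-regular operand the result can come out regular or non-regular depending on the specific languages, so one has to work out L₁ ∩ L₂ for this particular pair, as above.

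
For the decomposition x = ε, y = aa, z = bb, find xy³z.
aaaaaabb

Given x = '', y = 'aa', z = 'bb' and i = 3:

xy^3z = x + y·y·...·y (3 times) + z
       = '' + 'aa'^3 + 'bb'
       = '' + 'aaaaaa' + 'bb'
       = 'aaaaaabb'

The pumped string is 'aaaaaabb' with length 8.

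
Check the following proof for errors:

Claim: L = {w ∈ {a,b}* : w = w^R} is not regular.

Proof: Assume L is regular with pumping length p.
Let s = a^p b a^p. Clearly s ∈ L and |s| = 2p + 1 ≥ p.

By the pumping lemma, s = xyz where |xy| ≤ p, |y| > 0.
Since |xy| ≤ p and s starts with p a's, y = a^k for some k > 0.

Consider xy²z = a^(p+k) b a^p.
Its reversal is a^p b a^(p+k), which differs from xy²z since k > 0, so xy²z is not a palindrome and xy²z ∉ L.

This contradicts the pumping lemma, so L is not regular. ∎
The proof is correct.

This proof is valid because:
1. s = a^p b a^p is in L and is chosen in terms of p, so |s| ≥ p holds for every p
2. The decomposition analysis is correct: |xy| ≤ p forces y to lie inside the leading a's
3. The contradiction is valid: a^(p+k) b a^p has more a's before the b than after it, so it is not a palindrome
4. The conclusion follows logically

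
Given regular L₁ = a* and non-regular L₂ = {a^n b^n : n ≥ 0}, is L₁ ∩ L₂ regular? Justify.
Yes — L₁ ∩ L₂ is regular.

A string of a* contains no b's, and the only string of {a^n b^n} with no b's is ε (n = 0). So L₁ ∩ L₂ = {ε}, a finite language, which is regular.

Note that the bare facts "L₁ regular, L₂ non-regular" do not settle the question by themselves: the closure of regular languages under ∪, ∩, complement and difference applies only when BOTH operands are regular. With a non-regular operand the result can come out regular or non-regular depending on the specific languages, so one has to work out L₁ ∩ L₂ for this particular pair, as above.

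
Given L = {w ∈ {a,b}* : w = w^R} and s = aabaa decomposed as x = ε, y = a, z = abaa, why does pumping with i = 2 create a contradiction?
xy²z = aaabaa ∉ L

Pumping with i = 2 replaces y = a by y² = aa:
- Original: s = xyz = aabaa; aabaa reversed is aabaa, the same string, so it is a palindrome and is in L
- Pumped: xy²z = ε · aa · abaa = aaabaa
- aaabaa reversed is aabaaa ≠ aaabaa, so it is not a palindrome and is not in L

The pumping lemma would require xy²z ∈ L, so this decomposition yields a contradiction.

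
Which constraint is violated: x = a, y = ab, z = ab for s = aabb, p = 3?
Violated: xyz = s

The decomposition x = a, y = ab, z = ab for s = aabb with p = 3
violates the constraint: xyz = s

xyz = 'a' + 'ab' + 'ab' = 'aabab' ≠ 'aabb' = s. The decomposition doesn't reconstruct s.

Pumping lemma constraints:
1. xyz = s (decomposition is valid)
2. |xy| ≤ p
3. |y| > 0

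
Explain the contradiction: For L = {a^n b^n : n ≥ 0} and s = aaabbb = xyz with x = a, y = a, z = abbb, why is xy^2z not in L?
xy²z = aaaabbb ∉ L

Pumping with i = 2 replaces y = a by y² = aa:
- Original: s = xyz = aaabbb; aaabbb = a^3 b^3 has equal counts (3 = 3), so it is in L
- Pumped: xy²z = a · aa · abbb = aaaabbb
- aaaabbb has 4 a's and 3 b's; 4 ≠ 3, so it is not in L

The pumping lemma would require xy²z ∈ L, so this decomposition yields a contradiction.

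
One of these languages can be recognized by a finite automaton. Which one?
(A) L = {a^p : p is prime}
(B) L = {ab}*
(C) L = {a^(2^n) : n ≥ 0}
(B) {ab}*

(B) L = {ab}* is regular.

This can be recognized by a finite automaton (DFA/NFA).
Regular expressions like {ab}* define regular languages.

The other choices are not regular:
- {a^p : p is prime}: After pumping, the length becomes composite
- {a^(2^n) : n ≥ 0}: After pumping, length is no longer a power of 2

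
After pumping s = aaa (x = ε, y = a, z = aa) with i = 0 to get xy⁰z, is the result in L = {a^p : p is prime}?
Yes

xy⁰z = ε · ε · aa = aa.
aa has length 2, which is prime, so it is in L.
(A single pumped string landing in L is not a contradiction by itself; a non-regularity proof needs some i for which xy^i z ∉ L, for every admissible decomposition.)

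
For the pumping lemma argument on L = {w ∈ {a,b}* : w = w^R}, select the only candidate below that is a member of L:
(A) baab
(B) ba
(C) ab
(A) baab

The pumping lemma is applied to a string s that lies in L, so first check membership of each option:
- (A) baab reversed is baab, the same string, so it is a palindrome and is in L ✓
- (B) ba reversed is ab ≠ ba, so it is not a palindrome and is not in L ✗
- (C) ab reversed is ba ≠ ab, so it is not a palindrome and is not in L ✗

Only (A) baab is in L, so it is the only candidate that could play the role of s.
(In a complete proof one picks s in terms of the pumping length p so that |s| ≥ p is guaranteed; a fixed string like baab illustrates the shape of such an s.)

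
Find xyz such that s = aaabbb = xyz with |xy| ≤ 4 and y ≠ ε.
x = 'a', y = 'a', z = 'abbb'

For s = aaabbb and p = 4, one valid decomposition is:
- x = 'a' (length 1)
- y = 'a' (length 1)
- z = 'abbb' (length 4)

Verification:
- xyz = 'a' + 'a' + 'abbb' = aaabbb ✓
- |xy| = 2 ≤ 4 ✓
- |y| = 1 > 0 ✓

All pumping lemma constraints are satisfied.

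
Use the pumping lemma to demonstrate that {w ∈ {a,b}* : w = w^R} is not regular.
Assume for contradiction that L is regular, and let p ≥ 1 be the pumping length given by the pumping lemma.
Choose s = a^p b a^p. Then s ∈ L (it reads the same in both directions) and |s| = 2p + 1 ≥ p.
By the pumping lemma, s = xyz for some x, y, z with |xy| ≤ p, |y| ≥ 1, and xy^i z ∈ L for every i ≥ 0.
Since |xy| ≤ p and the first p symbols of s are all a's, y = a^k for some k with 1 ≤ k ≤ p.

Take i = 0: xy⁰z = a^(p − k) b a^p.
Its reversal is a^p b a^(p − k). These differ because the block of a's before the unique b has length p − k in one and p in the other, and p − k ≠ p since k ≥ 1. So xy⁰z is not a palindrome, i.e. xy⁰z ∉ L.

This contradicts the pumping lemma, which requires xy^i z ∈ L for all i ≥ 0.
Hence L = {w ∈ {a,b}* : w = w^R} is not regular. ∎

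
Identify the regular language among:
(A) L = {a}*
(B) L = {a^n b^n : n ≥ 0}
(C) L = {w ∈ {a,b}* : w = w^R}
(A) {a}*

(A) L = {a}* is regular.

This can be recognized by a finite automaton (DFA/NFA).
Regular expressions like {a}* define regular languages.

The other choices are not regular:
- {a^n b^n : n ≥ 0}: After pumping, the number of a's and b's become unequal
- {w ∈ {a,b}* : w = w^R}: After pumping, the string is no longer symmetric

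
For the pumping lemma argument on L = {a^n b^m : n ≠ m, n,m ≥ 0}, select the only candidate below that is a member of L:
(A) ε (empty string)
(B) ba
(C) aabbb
(C) aabbb

The pumping lemma is applied to a string s that lies in L, so first check membership of each option:
- (A) ε = a^0 b^0 has n = m = 0, so it is not in L ✗
- (B) ba has an a after a b, so it is not of the form a^n b^m and is not in L ✗
- (C) aabbb = a^2 b^3 with 2 ≠ 3, so it is in L ✓

Only (C) aabbb is in L, so it is the only candidate that could play the role of s.
(In a complete proof one picks s in terms of the pumping length p so that |s| ≥ p is guaranteed; a fixed string like aabbb illustrates the shape of such an s.)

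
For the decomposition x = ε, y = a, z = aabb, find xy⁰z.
aabb

Given x = '', y = 'a', z = 'aabb' and i = 0:

xy^0z = x + y·y·...·y (0 times) + z
       = '' + 'a'^0 + 'aabb'
       = '' + '' + 'aabb'
       = 'aabb'

The pumped string is 'aabb' with length 4.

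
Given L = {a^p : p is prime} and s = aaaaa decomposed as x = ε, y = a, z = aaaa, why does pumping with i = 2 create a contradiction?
xy²z = aaaaaa ∉ L

Pumping with i = 2 replaces y = a by y² = aa:
- Original: s = xyz = aaaaa; aaaaa has length 5, which is prime, so it is in L
- Pumped: xy²z = ε · aa · aaaa = aaaaaa
- aaaaaa has length 6 = 2 × 3, which is not prime, so it is not in L

The pumping lemma would require xy²z ∈ L, so this decomposition yields a contradiction.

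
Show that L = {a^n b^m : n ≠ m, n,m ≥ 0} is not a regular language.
Assume for contradiction that L is regular, and let p ≥ 1 be the pumping length given by the pumping lemma.
Choose s = a^p b^(p + p!). Then s ∈ L because p ≠ p + p! (as p! ≥ 1), and |s| ≥ p.
By the pumping lemma, s = xyz for some x, y, z with |xy| ≤ p, |y| ≥ 1, and xy^i z ∈ L for every i ≥ 0.
Since |xy| ≤ p and the first p symbols of s are all a's, y = a^k for some k with 1 ≤ k ≤ p.
For every i ≥ 0, xy^i z = a^(p + (i − 1)k) b^(p + p!).

Because 1 ≤ k ≤ p, k divides p!. Let t = p!/k (a positive integer) and take i = t + 1.
Then the number of a's is p + tk = p + p!, which equals the number of b's.
So xy^(t+1) z = a^(p + p!) b^(p + p!) has equally many a's and b's and is NOT in L.

This contradicts the pumping lemma, which requires xy^i z ∈ L for all i ≥ 0.
Hence L = {a^n b^m : n ≠ m, n,m ≥ 0} is not regular. ∎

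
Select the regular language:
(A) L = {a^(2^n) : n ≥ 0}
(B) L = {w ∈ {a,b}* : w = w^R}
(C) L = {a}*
(C) {a}*

(C) L = {a}* is regular.

This can be recognized by a finite automaton (DFA/NFA).
Regular expressions like {a}* define regular languages.

The other choices are not regular:
- {a^(2^n) : n ≥ 0}: After pumping, length is no longer a power of 2
- {w ∈ {a,b}* : w = w^R}: After pumping, the string is no longer symmetric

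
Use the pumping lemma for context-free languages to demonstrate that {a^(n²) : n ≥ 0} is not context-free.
Assume for contradiction that L is context-free, and let p ≥ 1 be the pumping length given by the pumping lemma for CFLs.
Choose s = a^(p²). Then s ∈ L and |s| = p² ≥ p.
By the CFL pumping lemma, s = uvxyz for some u, v, x, y, z with |vxy| ≤ p, |vy| ≥ 1, and uv^i xy^i z ∈ L for every i ≥ 0.
All symbols are a's, so only lengths matter: let k = |vy|, with 1 ≤ k ≤ |vxy| ≤ p.

Take i = 2: |uv²xy²z| = p² + k, and p² < p² + k ≤ p² + p < (p + 1)².
So the length lies strictly between consecutive squares and is not a perfect square; uv²xy²z ∉ L.

This contradicts the CFL pumping lemma, which requires uv^i xy^i z ∈ L for all i ≥ 0.
Hence L = {a^(n²) : n ≥ 0} is not context-free. ∎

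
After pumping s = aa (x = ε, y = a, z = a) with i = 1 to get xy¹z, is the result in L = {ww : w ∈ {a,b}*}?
Yes

xy¹z = ε · a · a = aa.
aa splits into halves a · a, which are equal, so it is in L (w = a).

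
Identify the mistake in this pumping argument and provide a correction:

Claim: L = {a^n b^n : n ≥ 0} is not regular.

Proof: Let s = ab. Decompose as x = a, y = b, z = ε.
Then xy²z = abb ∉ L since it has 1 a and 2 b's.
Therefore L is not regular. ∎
Error: The string s = ab might be shorter than the pumping length p.

Correction: Choose s = a^p b^p to ensure |s| ≥ p. Also, the decomposition is wrong: with |xy| ≤ p, y cannot include b's when s starts with p a's.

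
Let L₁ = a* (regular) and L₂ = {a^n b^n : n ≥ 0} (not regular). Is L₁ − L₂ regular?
Yes — L₁ − L₂ is regular.

The only string of a* that lies in {a^n b^n} is ε, so L₁ − L₂ = a* − {ε} = a⁺ = aa*, which is regular.

Note that the bare facts "L₁ regular, L₂ non-regular" do not settle the question by themselves: the closure of regular languages under ∪, ∩, complement and difference applies only when BOTH operands are regular. With a non-regular operand the result can come out regular or non-regular depending on the specific languages, so one has to work out L₁ − L₂ for this particular pair, as above.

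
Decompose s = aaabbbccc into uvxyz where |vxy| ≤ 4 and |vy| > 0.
u='aa', v='a', x='bb', y='b', z='ccc'

For s = aaabbbccc with pumping length p = 4:

One valid decomposition:
- u = 'aa'
- v = 'a'
- x = 'bb'
- y = 'b'
- z = 'ccc'

Verification:
- uvxyz = 'aa' + 'a' + 'bb' + 'b' + 'ccc' = aaabbbccc ✓
- |vxy| = |'abbb'| = 4 ≤ 4 ✓
- |vy| = |'ab'| = 2 > 0 ✓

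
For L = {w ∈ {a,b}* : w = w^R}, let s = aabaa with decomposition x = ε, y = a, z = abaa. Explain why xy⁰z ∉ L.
xy⁰z = abaa ∉ L

Pumping with i = 0 replaces y = a by y⁰ = ε:
- Original: s = xyz = aabaa; aabaa reversed is aabaa, the same string, so it is a palindrome and is in L
- Pumped: xy⁰z = ε · ε · abaa = abaa
- abaa reversed is aaba ≠ abaa, so it is not a palindrome and is not in L

The pumping lemma would require xy⁰z ∈ L, so this decomposition yields a contradiction.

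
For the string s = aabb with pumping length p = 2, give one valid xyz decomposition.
x = '', y = 'aa', z = 'bb'

For s = aabb and p = 2, one valid decomposition is:
- x = '' (length 0)
- y = 'aa' (length 2)
- z = 'bb' (length 2)

Verification:
- xyz = '' + 'aa' + 'bb' = aabb ✓
- |xy| = 2 ≤ 2 ✓
- |y| = 2 > 0 ✓

All pumping lemma constraints are satisfied.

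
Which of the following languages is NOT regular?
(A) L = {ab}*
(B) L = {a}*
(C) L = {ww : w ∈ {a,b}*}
(C) {ww : w ∈ {a,b}*}

(C) L = {ww : w ∈ {a,b}*} is NOT regular.

The pumping lemma can be used to prove this:
After pumping, the two halves no longer match

The other languages are regular because they can be recognized by finite automata.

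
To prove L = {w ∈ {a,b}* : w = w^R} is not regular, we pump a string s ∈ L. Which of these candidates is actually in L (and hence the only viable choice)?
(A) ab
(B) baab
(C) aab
(B) baab

The pumping lemma is applied to a string s that lies in L, so first check membership of each option:
- (A) ab reversed is ba ≠ ab, so it is not a palindrome and is not in L ✗
- (B) baab reversed is baab, the same string, so it is a palindrome and is in L ✓
- (C) aab reversed is baa ≠ aab, so it is not a palindrome and is not in L ✗

Only (B) baab is in L, so it is the only candidate that could play the role of s.
(In a complete proof one picks s in terms of the pumping length p so that |s| ≥ p is guaranteed; a fixed string like baab illustrates the shape of such an s.)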